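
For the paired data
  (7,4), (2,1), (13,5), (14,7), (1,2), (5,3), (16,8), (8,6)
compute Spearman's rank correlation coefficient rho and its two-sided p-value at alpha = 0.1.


Step 1: Rank x and y separately (midranks; no ties here).
rank(x): 7->4, 2->2, 13->6, 14->7, 1->1, 5->3, 16->8, 8->5
rank(y): 4->4, 1->1, 5->5, 7->7, 2->2, 3->3, 8->8, 6->6
Step 2: d_i = R_x(i) - R_y(i); compute d_i^2.
  (4-4)^2=0, (2-1)^2=1, (6-5)^2=1, (7-7)^2=0, (1-2)^2=1, (3-3)^2=0, (8-8)^2=0, (5-6)^2=1
sum(d^2) = 4.
Step 3: rho = 1 - 6*4 / (8*(8^2 - 1)) = 1 - 24/504 = 0.952381.
Step 4: Under H0, t = rho * sqrt((n-2)/(1-rho^2)) = 7.6509 ~ t(6).
Step 5: Two-sided p-value from the t-distribution with 6 df = 0.000260.
Step 6: alpha = 0.1. reject H0.

rho = 0.9524, p = 0.000260, reject H0 at alpha = 0.1.


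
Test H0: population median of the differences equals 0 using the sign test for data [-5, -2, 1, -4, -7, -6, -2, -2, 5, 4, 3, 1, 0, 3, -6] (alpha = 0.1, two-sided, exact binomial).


Step 1: Discard zero differences. Original n = 15; n_eff = number of nonzero differences = 14.
Nonzero differences (with sign): -5, -2, +1, -4, -7, -6, -2, -2, +5, +4, +3, +1, +3, -6
Step 2: Count signs: positive = 6, negative = 8.
Step 3: Under H0: P(positive) = 0.5, so the number of positives S ~ Bin(14, 0.5).
Step 4: Two-sided exact p-value = sum of Bin(14,0.5) probabilities at or below the observed probability = 0.790527.
Step 5: alpha = 0.1. fail to reject H0.

n_eff = 14, pos = 6, neg = 8, p = 0.790527, fail to reject H0.


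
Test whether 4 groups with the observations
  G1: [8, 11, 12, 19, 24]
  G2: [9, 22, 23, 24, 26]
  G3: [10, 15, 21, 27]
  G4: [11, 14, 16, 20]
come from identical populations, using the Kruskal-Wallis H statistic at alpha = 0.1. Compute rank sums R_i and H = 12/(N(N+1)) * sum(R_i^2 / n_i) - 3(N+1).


Step 1: Combine all N = 18 observations and assign midranks.
sorted (value, group, rank): (8,G1,1), (9,G2,2), (10,G3,3), (11,G1,4.5), (11,G4,4.5), (12,G1,6), (14,G4,7), (15,G3,8), (16,G4,9), (19,G1,10), (20,G4,11), (21,G3,12), (22,G2,13), (23,G2,14), (24,G1,15.5), (24,G2,15.5), (26,G2,17), (27,G3,18)
Step 2: Sum ranks within each group.
R_1 = 37 (n_1 = 5)
R_2 = 61.5 (n_2 = 5)
R_3 = 41 (n_3 = 4)
R_4 = 31.5 (n_4 = 4)
Step 3: H = 12/(N(N+1)) * sum(R_i^2/n_i) - 3(N+1)
     = 12/(18*19) * (37^2/5 + 61.5^2/5 + 41^2/4 + 31.5^2/4) - 3*19
     = 0.035088 * 1698.56 - 57
     = 2.598684.
Step 4: Ties present; correction factor C = 1 - 12/(18^3 - 18) = 0.997936. Corrected H = 2.598684 / 0.997936 = 2.604059.
Step 5: Under H0, H ~ chi^2(3); p-value = 0.456778.
Step 6: alpha = 0.1. fail to reject H0.

H = 2.6041, df = 3, p = 0.456778, fail to reject H0.


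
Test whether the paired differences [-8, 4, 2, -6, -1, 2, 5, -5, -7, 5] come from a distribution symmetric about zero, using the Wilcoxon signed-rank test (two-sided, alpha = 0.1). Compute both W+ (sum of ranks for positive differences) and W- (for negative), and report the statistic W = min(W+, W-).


Step 1: Drop any zero differences (none here) and take |d_i|.
|d| = [8, 4, 2, 6, 1, 2, 5, 5, 7, 5]
Step 2: Midrank |d_i| (ties get averaged ranks).
ranks: |8|->10, |4|->4, |2|->2.5, |6|->8, |1|->1, |2|->2.5, |5|->6, |5|->6, |7|->9, |5|->6
Step 3: Attach original signs; sum ranks with positive sign and with negative sign.
W+ = 4 + 2.5 + 2.5 + 6 + 6 = 21
W- = 10 + 8 + 1 + 6 + 9 = 34
(Check: W+ + W- = 55 should equal n(n+1)/2 = 55.)
Step 4: Test statistic W = min(W+, W-) = 21.
Step 5: Ties in |d|, so use the tie-corrected normal approximation.
        E[W] = n(n+1)/4 = 10*11/4 = 27.5.
        Tie groups: |d|=2 (t=2), |d|=5 (t=3); sum(t^3 - t) = 30.
        Var[W] = n(n+1)(2n+1)/24 - sum(t^3-t)/48 = 2310/24 - 30/48 = 95.625.
        z = (W - E[W]) / sqrt(Var[W]) = (21 - 27.5) / 9.7788 = -0.6647.
        Two-sided p = 2*Phi(z) = 0.506240.
Step 6: alpha = 0.1. fail to reject H0.

W+ = 21, W- = 34, W = min = 21, p = 0.506240, fail to reject H0.


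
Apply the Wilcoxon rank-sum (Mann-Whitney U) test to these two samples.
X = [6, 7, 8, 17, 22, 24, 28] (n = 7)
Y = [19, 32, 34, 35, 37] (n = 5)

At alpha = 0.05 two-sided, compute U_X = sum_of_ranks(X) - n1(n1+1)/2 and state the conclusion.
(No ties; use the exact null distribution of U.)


Step 1: Combine and sort all 12 observations; assign midranks.
sorted (value, group): (6,X), (7,X), (8,X), (17,X), (19,Y), (22,X), (24,X), (28,X), (32,Y), (34,Y), (35,Y), (37,Y)
ranks: 6->1, 7->2, 8->3, 17->4, 19->5, 22->6, 24->7, 28->8, 32->9, 34->10, 35->11, 37->12
Step 2: Rank sum for X: R1 = 1 + 2 + 3 + 4 + 6 + 7 + 8 = 31.
Step 3: U_X = R1 - n1(n1+1)/2 = 31 - 7*8/2 = 31 - 28 = 3.
       U_Y = n1*n2 - U_X = 35 - 3 = 32.
Step 4: No ties, so the exact null distribution of U (based on enumerating the C(12,7) = 792 equally likely rank assignments) gives the two-sided p-value.
Step 5: p-value = 0.017677; compare to alpha = 0.05. reject H0.

U_X = 3, p = 0.017677, reject H0 at alpha = 0.05.


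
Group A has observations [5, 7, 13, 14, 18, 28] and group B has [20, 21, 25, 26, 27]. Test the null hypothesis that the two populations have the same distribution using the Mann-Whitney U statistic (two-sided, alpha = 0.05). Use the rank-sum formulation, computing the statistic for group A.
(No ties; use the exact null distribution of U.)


Step 1: Combine and sort all 11 observations; assign midranks.
sorted (value, group): (5,X), (7,X), (13,X), (14,X), (18,X), (20,Y), (21,Y), (25,Y), (26,Y), (27,Y), (28,X)
ranks: 5->1, 7->2, 13->3, 14->4, 18->5, 20->6, 21->7, 25->8, 26->9, 27->10, 28->11
Step 2: Rank sum for X: R1 = 1 + 2 + 3 + 4 + 5 + 11 = 26.
Step 3: U_X = R1 - n1(n1+1)/2 = 26 - 6*7/2 = 26 - 21 = 5.
       U_Y = n1*n2 - U_X = 30 - 5 = 25.
Step 4: No ties, so the exact null distribution of U (based on enumerating the C(11,6) = 462 equally likely rank assignments) gives the two-sided p-value.
Step 5: p-value = 0.082251; compare to alpha = 0.05. fail to reject H0.

U_X = 5, p = 0.082251, fail to reject H0 at alpha = 0.05.


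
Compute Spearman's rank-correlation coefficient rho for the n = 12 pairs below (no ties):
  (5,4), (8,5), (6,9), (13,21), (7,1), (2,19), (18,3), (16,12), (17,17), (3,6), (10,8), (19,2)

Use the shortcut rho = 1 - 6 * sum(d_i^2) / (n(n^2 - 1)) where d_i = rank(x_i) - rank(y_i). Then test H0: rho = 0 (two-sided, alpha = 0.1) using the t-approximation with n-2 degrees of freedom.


Step 1: Rank x and y separately (midranks; no ties here).
rank(x): 5->3, 8->6, 6->4, 13->8, 7->5, 2->1, 18->11, 16->9, 17->10, 3->2, 10->7, 19->12
rank(y): 4->4, 5->5, 9->8, 21->12, 1->1, 19->11, 3->3, 12->9, 17->10, 6->6, 8->7, 2->2
Step 2: d_i = R_x(i) - R_y(i); compute d_i^2.
  (3-4)^2=1, (6-5)^2=1, (4-8)^2=16, (8-12)^2=16, (5-1)^2=16, (1-11)^2=100, (11-3)^2=64, (9-9)^2=0, (10-10)^2=0, (2-6)^2=16, (7-7)^2=0, (12-2)^2=100
sum(d^2) = 330.
Step 3: rho = 1 - 6*330 / (12*(12^2 - 1)) = 1 - 1980/1716 = -0.153846.
Step 4: Under H0, t = rho * sqrt((n-2)/(1-rho^2)) = -0.4924 ~ t(10).
Step 5: Two-sided p-value from the t-distribution with 10 df = 0.633091.
Step 6: alpha = 0.1. fail to reject H0.

rho = -0.1538, p = 0.633091, fail to reject H0 at alpha = 0.1.


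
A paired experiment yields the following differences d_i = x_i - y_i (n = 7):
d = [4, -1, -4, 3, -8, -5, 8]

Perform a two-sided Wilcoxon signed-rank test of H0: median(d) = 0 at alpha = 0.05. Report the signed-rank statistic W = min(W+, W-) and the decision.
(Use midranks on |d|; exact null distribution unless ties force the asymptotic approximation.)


Step 1: Drop any zero differences (none here) and take |d_i|.
|d| = [4, 1, 4, 3, 8, 5, 8]
Step 2: Midrank |d_i| (ties get averaged ranks).
ranks: |4|->3.5, |1|->1, |4|->3.5, |3|->2, |8|->6.5, |5|->5, |8|->6.5
Step 3: Attach original signs; sum ranks with positive sign and with negative sign.
W+ = 3.5 + 2 + 6.5 = 12
W- = 1 + 3.5 + 6.5 + 5 = 16
(Check: W+ + W- = 28 should equal n(n+1)/2 = 28.)
Step 4: Test statistic W = min(W+, W-) = 12.
Step 5: Ties in |d|, so use the tie-corrected normal approximation.
        E[W] = n(n+1)/4 = 7*8/4 = 14.
        Tie groups: |d|=4 (t=2), |d|=8 (t=2); sum(t^3 - t) = 12.
        Var[W] = n(n+1)(2n+1)/24 - sum(t^3-t)/48 = 840/24 - 12/48 = 34.75.
        z = (W - E[W]) / sqrt(Var[W]) = (12 - 14) / 5.8949 = -0.3393.
        Two-sided p = 2*Phi(z) = 0.734402.
Step 6: alpha = 0.05. fail to reject H0.

W+ = 12, W- = 16, W = min = 12, p = 0.734402, fail to reject H0.


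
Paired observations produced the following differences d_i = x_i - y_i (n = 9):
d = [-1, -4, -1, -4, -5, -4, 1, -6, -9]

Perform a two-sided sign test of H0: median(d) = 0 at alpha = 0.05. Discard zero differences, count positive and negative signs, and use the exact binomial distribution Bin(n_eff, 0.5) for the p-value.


Step 1: Discard zero differences. Original n = 9; n_eff = number of nonzero differences = 9.
Nonzero differences (with sign): -1, -4, -1, -4, -5, -4, +1, -6, -9
Step 2: Count signs: positive = 1, negative = 8.
Step 3: Under H0: P(positive) = 0.5, so the number of positives S ~ Bin(9, 0.5).
Step 4: Two-sided exact p-value = sum of Bin(9,0.5) probabilities at or below the observed probability = 0.039062.
Step 5: alpha = 0.05. reject H0.

n_eff = 9, pos = 1, neg = 8, p = 0.039062, reject H0.


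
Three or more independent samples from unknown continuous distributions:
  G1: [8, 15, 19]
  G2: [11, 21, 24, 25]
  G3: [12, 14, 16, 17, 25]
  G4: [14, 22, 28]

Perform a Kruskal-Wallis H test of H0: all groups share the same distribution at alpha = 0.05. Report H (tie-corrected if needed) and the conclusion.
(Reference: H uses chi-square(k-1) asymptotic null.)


Step 1: Combine all N = 15 observations and assign midranks.
sorted (value, group, rank): (8,G1,1), (11,G2,2), (12,G3,3), (14,G3,4.5), (14,G4,4.5), (15,G1,6), (16,G3,7), (17,G3,8), (19,G1,9), (21,G2,10), (22,G4,11), (24,G2,12), (25,G2,13.5), (25,G3,13.5), (28,G4,15)
Step 2: Sum ranks within each group.
R_1 = 16 (n_1 = 3)
R_2 = 37.5 (n_2 = 4)
R_3 = 36 (n_3 = 5)
R_4 = 30.5 (n_4 = 3)
Step 3: H = 12/(N(N+1)) * sum(R_i^2/n_i) - 3(N+1)
     = 12/(15*16) * (16^2/3 + 37.5^2/4 + 36^2/5 + 30.5^2/3) - 3*16
     = 0.050000 * 1006.18 - 48
     = 2.308958.
Step 4: Ties present; correction factor C = 1 - 12/(15^3 - 15) = 0.996429. Corrected H = 2.308958 / 0.996429 = 2.317234.
Step 5: Under H0, H ~ chi^2(3); p-value = 0.509227.
Step 6: alpha = 0.05. fail to reject H0.

H = 2.3172, df = 3, p = 0.509227, fail to reject H0.


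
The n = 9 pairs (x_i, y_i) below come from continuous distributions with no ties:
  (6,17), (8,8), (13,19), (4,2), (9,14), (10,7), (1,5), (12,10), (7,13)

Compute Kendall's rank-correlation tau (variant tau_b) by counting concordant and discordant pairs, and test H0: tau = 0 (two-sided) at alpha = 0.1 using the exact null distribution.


Step 1: Enumerate the 36 unordered pairs (i,j) with i<j and classify each by sign(x_j-x_i) * sign(y_j-y_i).
  (1,2):dx=+2,dy=-9->D; (1,3):dx=+7,dy=+2->C; (1,4):dx=-2,dy=-15->C; (1,5):dx=+3,dy=-3->D
  (1,6):dx=+4,dy=-10->D; (1,7):dx=-5,dy=-12->C; (1,8):dx=+6,dy=-7->D; (1,9):dx=+1,dy=-4->D
  (2,3):dx=+5,dy=+11->C; (2,4):dx=-4,dy=-6->C; (2,5):dx=+1,dy=+6->C; (2,6):dx=+2,dy=-1->D
  (2,7):dx=-7,dy=-3->C; (2,8):dx=+4,dy=+2->C; (2,9):dx=-1,dy=+5->D; (3,4):dx=-9,dy=-17->C
  (3,5):dx=-4,dy=-5->C; (3,6):dx=-3,dy=-12->C; (3,7):dx=-12,dy=-14->C; (3,8):dx=-1,dy=-9->C
  (3,9):dx=-6,dy=-6->C; (4,5):dx=+5,dy=+12->C; (4,6):dx=+6,dy=+5->C; (4,7):dx=-3,dy=+3->D
  (4,8):dx=+8,dy=+8->C; (4,9):dx=+3,dy=+11->C; (5,6):dx=+1,dy=-7->D; (5,7):dx=-8,dy=-9->C
  (5,8):dx=+3,dy=-4->D; (5,9):dx=-2,dy=-1->C; (6,7):dx=-9,dy=-2->C; (6,8):dx=+2,dy=+3->C
  (6,9):dx=-3,dy=+6->D; (7,8):dx=+11,dy=+5->C; (7,9):dx=+6,dy=+8->C; (8,9):dx=-5,dy=+3->D
Step 2: C = 24, D = 12, total pairs = 36.
Step 3: tau = (C - D)/(n(n-1)/2) = (24 - 12)/36 = 0.333333.
Step 4: Exact two-sided p-value (enumerate n! = 362880 permutations of y under H0): p = 0.259518.
Step 5: alpha = 0.1. fail to reject H0.

tau_b = 0.3333 (C=24, D=12), p = 0.259518, fail to reject H0.


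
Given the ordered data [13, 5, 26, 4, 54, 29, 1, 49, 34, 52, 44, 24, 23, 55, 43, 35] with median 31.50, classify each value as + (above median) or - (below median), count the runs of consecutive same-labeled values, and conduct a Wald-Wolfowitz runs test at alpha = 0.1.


Step 1: Compute median = 31.50; label A = above, B = below.
Labels in order: BBBBABBAAAABBAAA  (n_A = 8, n_B = 8)
Step 2: Count runs R = 6.
Step 3: Under H0 (random ordering), E[R] = 2*n_A*n_B/(n_A+n_B) + 1 = 2*8*8/16 + 1 = 9.0000.
        Var[R] = 2*n_A*n_B*(2*n_A*n_B - n_A - n_B) / ((n_A+n_B)^2 * (n_A+n_B-1)) = 14336/3840 = 3.7333.
        SD[R] = 1.9322.
Step 4: Continuity-corrected z = (R + 0.5 - E[R]) / SD[R] = (6 + 0.5 - 9.0000) / 1.9322 = -1.2939.
Step 5: Two-sided p-value via normal approximation = 2*(1 - Phi(|z|)) = 0.195709.
Step 6: alpha = 0.1. fail to reject H0.

R = 6, z = -1.2939, p = 0.195709, fail to reject H0.


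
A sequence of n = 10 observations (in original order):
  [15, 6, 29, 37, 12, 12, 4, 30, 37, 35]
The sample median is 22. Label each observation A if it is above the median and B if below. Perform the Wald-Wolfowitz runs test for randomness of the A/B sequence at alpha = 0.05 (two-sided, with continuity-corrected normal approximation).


Step 1: Compute median = 22; label A = above, B = below.
Labels in order: BBAABBBAAA  (n_A = 5, n_B = 5)
Step 2: Count runs R = 4.
Step 3: Under H0 (random ordering), E[R] = 2*n_A*n_B/(n_A+n_B) + 1 = 2*5*5/10 + 1 = 6.0000.
        Var[R] = 2*n_A*n_B*(2*n_A*n_B - n_A - n_B) / ((n_A+n_B)^2 * (n_A+n_B-1)) = 2000/900 = 2.2222.
        SD[R] = 1.4907.
Step 4: Continuity-corrected z = (R + 0.5 - E[R]) / SD[R] = (4 + 0.5 - 6.0000) / 1.4907 = -1.0062.
Step 5: Two-sided p-value via normal approximation = 2*(1 - Phi(|z|)) = 0.314305.
Step 6: alpha = 0.05. fail to reject H0.

R = 4, z = -1.0062, p = 0.314305, fail to reject H0.


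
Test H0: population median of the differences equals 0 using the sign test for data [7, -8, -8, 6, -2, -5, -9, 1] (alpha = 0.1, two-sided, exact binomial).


Step 1: Discard zero differences. Original n = 8; n_eff = number of nonzero differences = 8.
Nonzero differences (with sign): +7, -8, -8, +6, -2, -5, -9, +1
Step 2: Count signs: positive = 3, negative = 5.
Step 3: Under H0: P(positive) = 0.5, so the number of positives S ~ Bin(8, 0.5).
Step 4: Two-sided exact p-value = sum of Bin(8,0.5) probabilities at or below the observed probability = 0.726562.
Step 5: alpha = 0.1. fail to reject H0.

n_eff = 8, pos = 3, neg = 5, p = 0.726562, fail to reject H0.


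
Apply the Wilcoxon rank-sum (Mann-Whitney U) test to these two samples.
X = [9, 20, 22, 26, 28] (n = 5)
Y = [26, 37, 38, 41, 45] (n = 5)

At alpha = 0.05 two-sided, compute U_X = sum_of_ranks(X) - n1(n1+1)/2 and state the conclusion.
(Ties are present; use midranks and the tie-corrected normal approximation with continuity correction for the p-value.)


Step 1: Combine and sort all 10 observations; assign midranks.
sorted (value, group): (9,X), (20,X), (22,X), (26,X), (26,Y), (28,X), (37,Y), (38,Y), (41,Y), (45,Y)
ranks: 9->1, 20->2, 22->3, 26->4.5, 26->4.5, 28->6, 37->7, 38->8, 41->9, 45->10
Step 2: Rank sum for X: R1 = 1 + 2 + 3 + 4.5 + 6 = 16.5.
Step 3: U_X = R1 - n1(n1+1)/2 = 16.5 - 5*6/2 = 16.5 - 15 = 1.5.
       U_Y = n1*n2 - U_X = 25 - 1.5 = 23.5.
Step 4: Ties are present, so use the tie-corrected normal approximation (with continuity correction) for the p-value.
Step 5: p-value = 0.027803; compare to alpha = 0.05. reject H0.

U_X = 1.5, p = 0.027803, reject H0 at alpha = 0.05.


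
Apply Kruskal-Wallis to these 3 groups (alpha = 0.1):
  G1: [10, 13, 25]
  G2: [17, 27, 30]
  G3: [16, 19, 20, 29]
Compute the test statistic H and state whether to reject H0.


Step 1: Combine all N = 10 observations and assign midranks.
sorted (value, group, rank): (10,G1,1), (13,G1,2), (16,G3,3), (17,G2,4), (19,G3,5), (20,G3,6), (25,G1,7), (27,G2,8), (29,G3,9), (30,G2,10)
Step 2: Sum ranks within each group.
R_1 = 10 (n_1 = 3)
R_2 = 22 (n_2 = 3)
R_3 = 23 (n_3 = 4)
Step 3: H = 12/(N(N+1)) * sum(R_i^2/n_i) - 3(N+1)
     = 12/(10*11) * (10^2/3 + 22^2/3 + 23^2/4) - 3*11
     = 0.109091 * 326.917 - 33
     = 2.663636.
Step 4: No ties, so H is used without correction.
Step 5: Under H0, H ~ chi^2(2); p-value = 0.263997.
Step 6: alpha = 0.1. fail to reject H0.

H = 2.6636, df = 2, p = 0.263997, fail to reject H0.


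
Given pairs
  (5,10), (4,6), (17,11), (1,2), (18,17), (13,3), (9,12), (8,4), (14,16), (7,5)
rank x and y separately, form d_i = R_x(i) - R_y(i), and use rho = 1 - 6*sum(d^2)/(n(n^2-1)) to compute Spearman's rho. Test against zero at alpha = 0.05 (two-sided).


Step 1: Rank x and y separately (midranks; no ties here).
rank(x): 5->3, 4->2, 17->9, 1->1, 18->10, 13->7, 9->6, 8->5, 14->8, 7->4
rank(y): 10->6, 6->5, 11->7, 2->1, 17->10, 3->2, 12->8, 4->3, 16->9, 5->4
Step 2: d_i = R_x(i) - R_y(i); compute d_i^2.
  (3-6)^2=9, (2-5)^2=9, (9-7)^2=4, (1-1)^2=0, (10-10)^2=0, (7-2)^2=25, (6-8)^2=4, (5-3)^2=4, (8-9)^2=1, (4-4)^2=0
sum(d^2) = 56.
Step 3: rho = 1 - 6*56 / (10*(10^2 - 1)) = 1 - 336/990 = 0.660606.
Step 4: Under H0, t = rho * sqrt((n-2)/(1-rho^2)) = 2.4889 ~ t(8).
Step 5: Two-sided p-value from the t-distribution with 8 df = 0.037588.
Step 6: alpha = 0.05. reject H0.

rho = 0.6606, p = 0.037588, reject H0 at alpha = 0.05.


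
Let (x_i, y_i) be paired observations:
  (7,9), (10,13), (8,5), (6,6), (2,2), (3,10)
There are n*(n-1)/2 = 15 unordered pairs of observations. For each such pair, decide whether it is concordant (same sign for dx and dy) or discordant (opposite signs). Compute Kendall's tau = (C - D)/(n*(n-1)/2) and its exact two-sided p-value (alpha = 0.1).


Step 1: Enumerate the 15 unordered pairs (i,j) with i<j and classify each by sign(x_j-x_i) * sign(y_j-y_i).
  (1,2):dx=+3,dy=+4->C; (1,3):dx=+1,dy=-4->D; (1,4):dx=-1,dy=-3->C; (1,5):dx=-5,dy=-7->C
  (1,6):dx=-4,dy=+1->D; (2,3):dx=-2,dy=-8->C; (2,4):dx=-4,dy=-7->C; (2,5):dx=-8,dy=-11->C
  (2,6):dx=-7,dy=-3->C; (3,4):dx=-2,dy=+1->D; (3,5):dx=-6,dy=-3->C; (3,6):dx=-5,dy=+5->D
  (4,5):dx=-4,dy=-4->C; (4,6):dx=-3,dy=+4->D; (5,6):dx=+1,dy=+8->C
Step 2: C = 10, D = 5, total pairs = 15.
Step 3: tau = (C - D)/(n(n-1)/2) = (10 - 5)/15 = 0.333333.
Step 4: Exact two-sided p-value (enumerate n! = 720 permutations of y under H0): p = 0.469444.
Step 5: alpha = 0.1. fail to reject H0.

tau_b = 0.3333 (C=10, D=5), p = 0.469444, fail to reject H0.


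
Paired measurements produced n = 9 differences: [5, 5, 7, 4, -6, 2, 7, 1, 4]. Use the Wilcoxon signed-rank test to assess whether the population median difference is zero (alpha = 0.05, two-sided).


Step 1: Drop any zero differences (none here) and take |d_i|.
|d| = [5, 5, 7, 4, 6, 2, 7, 1, 4]
Step 2: Midrank |d_i| (ties get averaged ranks).
ranks: |5|->5.5, |5|->5.5, |7|->8.5, |4|->3.5, |6|->7, |2|->2, |7|->8.5, |1|->1, |4|->3.5
Step 3: Attach original signs; sum ranks with positive sign and with negative sign.
W+ = 5.5 + 5.5 + 8.5 + 3.5 + 2 + 8.5 + 1 + 3.5 = 38
W- = 7 = 7
(Check: W+ + W- = 45 should equal n(n+1)/2 = 45.)
Step 4: Test statistic W = min(W+, W-) = 7.
Step 5: Ties in |d|, so use the tie-corrected normal approximation.
        E[W] = n(n+1)/4 = 9*10/4 = 22.5.
        Tie groups: |d|=4 (t=2), |d|=5 (t=2), |d|=7 (t=2); sum(t^3 - t) = 18.
        Var[W] = n(n+1)(2n+1)/24 - sum(t^3-t)/48 = 1710/24 - 18/48 = 70.875.
        z = (W - E[W]) / sqrt(Var[W]) = (7 - 22.5) / 8.4187 = -1.8411.
        Two-sided p = 2*Phi(z) = 0.065602.
Step 6: alpha = 0.05. fail to reject H0.

W+ = 38, W- = 7, W = min = 7, p = 0.065602, fail to reject H0.


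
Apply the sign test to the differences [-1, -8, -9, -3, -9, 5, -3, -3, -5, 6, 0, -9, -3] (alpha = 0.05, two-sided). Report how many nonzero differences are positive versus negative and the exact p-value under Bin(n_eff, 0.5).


Step 1: Discard zero differences. Original n = 13; n_eff = number of nonzero differences = 12.
Nonzero differences (with sign): -1, -8, -9, -3, -9, +5, -3, -3, -5, +6, -9, -3
Step 2: Count signs: positive = 2, negative = 10.
Step 3: Under H0: P(positive) = 0.5, so the number of positives S ~ Bin(12, 0.5).
Step 4: Two-sided exact p-value = sum of Bin(12,0.5) probabilities at or below the observed probability = 0.038574.
Step 5: alpha = 0.05. reject H0.

n_eff = 12, pos = 2, neg = 10, p = 0.038574, reject H0.


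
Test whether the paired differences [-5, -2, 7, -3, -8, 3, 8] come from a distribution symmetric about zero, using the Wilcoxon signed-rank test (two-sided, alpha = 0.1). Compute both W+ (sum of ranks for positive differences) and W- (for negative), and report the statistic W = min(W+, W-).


Step 1: Drop any zero differences (none here) and take |d_i|.
|d| = [5, 2, 7, 3, 8, 3, 8]
Step 2: Midrank |d_i| (ties get averaged ranks).
ranks: |5|->4, |2|->1, |7|->5, |3|->2.5, |8|->6.5, |3|->2.5, |8|->6.5
Step 3: Attach original signs; sum ranks with positive sign and with negative sign.
W+ = 5 + 2.5 + 6.5 = 14
W- = 4 + 1 + 2.5 + 6.5 = 14
(Check: W+ + W- = 28 should equal n(n+1)/2 = 28.)
Step 4: Test statistic W = min(W+, W-) = 14.
Step 5: Ties in |d|, so use the tie-corrected normal approximation.
        E[W] = n(n+1)/4 = 7*8/4 = 14.
        Tie groups: |d|=3 (t=2), |d|=8 (t=2); sum(t^3 - t) = 12.
        Var[W] = n(n+1)(2n+1)/24 - sum(t^3-t)/48 = 840/24 - 12/48 = 34.75.
        z = (W - E[W]) / sqrt(Var[W]) = (14 - 14) / 5.8949 = 0.0000.
        Two-sided p = 2*Phi(z) = 1.000000.
Step 6: alpha = 0.1. fail to reject H0.

W+ = 14, W- = 14, W = min = 14, p = 1.000000, fail to reject H0.


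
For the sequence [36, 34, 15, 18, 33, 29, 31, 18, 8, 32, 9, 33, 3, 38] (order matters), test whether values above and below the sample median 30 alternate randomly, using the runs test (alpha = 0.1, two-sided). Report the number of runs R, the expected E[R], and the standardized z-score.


Step 1: Compute median = 30; label A = above, B = below.
Labels in order: AABBABABBABABA  (n_A = 7, n_B = 7)
Step 2: Count runs R = 11.
Step 3: Under H0 (random ordering), E[R] = 2*n_A*n_B/(n_A+n_B) + 1 = 2*7*7/14 + 1 = 8.0000.
        Var[R] = 2*n_A*n_B*(2*n_A*n_B - n_A - n_B) / ((n_A+n_B)^2 * (n_A+n_B-1)) = 8232/2548 = 3.2308.
        SD[R] = 1.7974.
Step 4: Continuity-corrected z = (R - 0.5 - E[R]) / SD[R] = (11 - 0.5 - 8.0000) / 1.7974 = 1.3909.
Step 5: Two-sided p-value via normal approximation = 2*(1 - Phi(|z|)) = 0.164264.
Step 6: alpha = 0.1. fail to reject H0.

R = 11, z = 1.3909, p = 0.164264, fail to reject H0.


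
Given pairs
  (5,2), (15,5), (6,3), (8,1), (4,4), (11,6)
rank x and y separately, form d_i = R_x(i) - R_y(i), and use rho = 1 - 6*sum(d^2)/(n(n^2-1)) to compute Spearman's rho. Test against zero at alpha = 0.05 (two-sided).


Step 1: Rank x and y separately (midranks; no ties here).
rank(x): 5->2, 15->6, 6->3, 8->4, 4->1, 11->5
rank(y): 2->2, 5->5, 3->3, 1->1, 4->4, 6->6
Step 2: d_i = R_x(i) - R_y(i); compute d_i^2.
  (2-2)^2=0, (6-5)^2=1, (3-3)^2=0, (4-1)^2=9, (1-4)^2=9, (5-6)^2=1
sum(d^2) = 20.
Step 3: rho = 1 - 6*20 / (6*(6^2 - 1)) = 1 - 120/210 = 0.428571.
Step 4: Under H0, t = rho * sqrt((n-2)/(1-rho^2)) = 0.9487 ~ t(4).
Step 5: Two-sided p-value from the t-distribution with 4 df = 0.396501.
Step 6: alpha = 0.05. fail to reject H0.

rho = 0.4286, p = 0.396501, fail to reject H0 at alpha = 0.05.


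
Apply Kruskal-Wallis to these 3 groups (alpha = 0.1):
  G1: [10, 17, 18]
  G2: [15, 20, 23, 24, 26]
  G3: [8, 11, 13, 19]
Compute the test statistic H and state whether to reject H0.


Step 1: Combine all N = 12 observations and assign midranks.
sorted (value, group, rank): (8,G3,1), (10,G1,2), (11,G3,3), (13,G3,4), (15,G2,5), (17,G1,6), (18,G1,7), (19,G3,8), (20,G2,9), (23,G2,10), (24,G2,11), (26,G2,12)
Step 2: Sum ranks within each group.
R_1 = 15 (n_1 = 3)
R_2 = 47 (n_2 = 5)
R_3 = 16 (n_3 = 4)
Step 3: H = 12/(N(N+1)) * sum(R_i^2/n_i) - 3(N+1)
     = 12/(12*13) * (15^2/3 + 47^2/5 + 16^2/4) - 3*13
     = 0.076923 * 580.8 - 39
     = 5.676923.
Step 4: No ties, so H is used without correction.
Step 5: Under H0, H ~ chi^2(2); p-value = 0.058516.
Step 6: alpha = 0.1. reject H0.

H = 5.6769, df = 2, p = 0.058516, reject H0.


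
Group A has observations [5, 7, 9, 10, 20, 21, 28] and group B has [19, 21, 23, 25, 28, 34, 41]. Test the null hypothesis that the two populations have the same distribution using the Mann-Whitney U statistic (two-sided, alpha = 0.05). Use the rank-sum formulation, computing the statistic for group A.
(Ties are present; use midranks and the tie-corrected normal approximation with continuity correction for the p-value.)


Step 1: Combine and sort all 14 observations; assign midranks.
sorted (value, group): (5,X), (7,X), (9,X), (10,X), (19,Y), (20,X), (21,X), (21,Y), (23,Y), (25,Y), (28,X), (28,Y), (34,Y), (41,Y)
ranks: 5->1, 7->2, 9->3, 10->4, 19->5, 20->6, 21->7.5, 21->7.5, 23->9, 25->10, 28->11.5, 28->11.5, 34->13, 41->14
Step 2: Rank sum for X: R1 = 1 + 2 + 3 + 4 + 6 + 7.5 + 11.5 = 35.
Step 3: U_X = R1 - n1(n1+1)/2 = 35 - 7*8/2 = 35 - 28 = 7.
       U_Y = n1*n2 - U_X = 49 - 7 = 42.
Step 4: Ties are present, so use the tie-corrected normal approximation (with continuity correction) for the p-value.
Step 5: p-value = 0.029483; compare to alpha = 0.05. reject H0.

U_X = 7, p = 0.029483, reject H0 at alpha = 0.05.


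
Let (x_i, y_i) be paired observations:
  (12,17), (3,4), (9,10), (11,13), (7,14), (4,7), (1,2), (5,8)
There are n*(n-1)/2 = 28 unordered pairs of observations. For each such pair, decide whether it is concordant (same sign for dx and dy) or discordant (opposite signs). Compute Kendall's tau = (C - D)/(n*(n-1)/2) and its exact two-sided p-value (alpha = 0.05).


Step 1: Enumerate the 28 unordered pairs (i,j) with i<j and classify each by sign(x_j-x_i) * sign(y_j-y_i).
  (1,2):dx=-9,dy=-13->C; (1,3):dx=-3,dy=-7->C; (1,4):dx=-1,dy=-4->C; (1,5):dx=-5,dy=-3->C
  (1,6):dx=-8,dy=-10->C; (1,7):dx=-11,dy=-15->C; (1,8):dx=-7,dy=-9->C; (2,3):dx=+6,dy=+6->C
  (2,4):dx=+8,dy=+9->C; (2,5):dx=+4,dy=+10->C; (2,6):dx=+1,dy=+3->C; (2,7):dx=-2,dy=-2->C
  (2,8):dx=+2,dy=+4->C; (3,4):dx=+2,dy=+3->C; (3,5):dx=-2,dy=+4->D; (3,6):dx=-5,dy=-3->C
  (3,7):dx=-8,dy=-8->C; (3,8):dx=-4,dy=-2->C; (4,5):dx=-4,dy=+1->D; (4,6):dx=-7,dy=-6->C
  (4,7):dx=-10,dy=-11->C; (4,8):dx=-6,dy=-5->C; (5,6):dx=-3,dy=-7->C; (5,7):dx=-6,dy=-12->C
  (5,8):dx=-2,dy=-6->C; (6,7):dx=-3,dy=-5->C; (6,8):dx=+1,dy=+1->C; (7,8):dx=+4,dy=+6->C
Step 2: C = 26, D = 2, total pairs = 28.
Step 3: tau = (C - D)/(n(n-1)/2) = (26 - 2)/28 = 0.857143.
Step 4: Exact two-sided p-value (enumerate n! = 40320 permutations of y under H0): p = 0.001736.
Step 5: alpha = 0.05. reject H0.

tau_b = 0.8571 (C=26, D=2), p = 0.001736, reject H0.


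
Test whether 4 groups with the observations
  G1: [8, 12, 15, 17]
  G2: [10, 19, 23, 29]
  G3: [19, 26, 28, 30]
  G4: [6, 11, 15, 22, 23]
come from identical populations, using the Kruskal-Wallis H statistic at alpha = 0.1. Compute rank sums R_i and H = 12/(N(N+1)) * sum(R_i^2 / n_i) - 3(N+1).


Step 1: Combine all N = 17 observations and assign midranks.
sorted (value, group, rank): (6,G4,1), (8,G1,2), (10,G2,3), (11,G4,4), (12,G1,5), (15,G1,6.5), (15,G4,6.5), (17,G1,8), (19,G2,9.5), (19,G3,9.5), (22,G4,11), (23,G2,12.5), (23,G4,12.5), (26,G3,14), (28,G3,15), (29,G2,16), (30,G3,17)
Step 2: Sum ranks within each group.
R_1 = 21.5 (n_1 = 4)
R_2 = 41 (n_2 = 4)
R_3 = 55.5 (n_3 = 4)
R_4 = 35 (n_4 = 5)
Step 3: H = 12/(N(N+1)) * sum(R_i^2/n_i) - 3(N+1)
     = 12/(17*18) * (21.5^2/4 + 41^2/4 + 55.5^2/4 + 35^2/5) - 3*18
     = 0.039216 * 1550.88 - 54
     = 6.818627.
Step 4: Ties present; correction factor C = 1 - 18/(17^3 - 17) = 0.996324. Corrected H = 6.818627 / 0.996324 = 6.843788.
Step 5: Under H0, H ~ chi^2(3); p-value = 0.077047.
Step 6: alpha = 0.1. reject H0.

H = 6.8438, df = 3, p = 0.077047, reject H0.


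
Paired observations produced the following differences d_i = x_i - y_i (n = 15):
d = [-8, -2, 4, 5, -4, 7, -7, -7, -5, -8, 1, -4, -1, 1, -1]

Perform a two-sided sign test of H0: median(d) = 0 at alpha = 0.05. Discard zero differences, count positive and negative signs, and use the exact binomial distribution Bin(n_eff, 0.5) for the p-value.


Step 1: Discard zero differences. Original n = 15; n_eff = number of nonzero differences = 15.
Nonzero differences (with sign): -8, -2, +4, +5, -4, +7, -7, -7, -5, -8, +1, -4, -1, +1, -1
Step 2: Count signs: positive = 5, negative = 10.
Step 3: Under H0: P(positive) = 0.5, so the number of positives S ~ Bin(15, 0.5).
Step 4: Two-sided exact p-value = sum of Bin(15,0.5) probabilities at or below the observed probability = 0.301758.
Step 5: alpha = 0.05. fail to reject H0.

n_eff = 15, pos = 5, neg = 10, p = 0.301758, fail to reject H0.


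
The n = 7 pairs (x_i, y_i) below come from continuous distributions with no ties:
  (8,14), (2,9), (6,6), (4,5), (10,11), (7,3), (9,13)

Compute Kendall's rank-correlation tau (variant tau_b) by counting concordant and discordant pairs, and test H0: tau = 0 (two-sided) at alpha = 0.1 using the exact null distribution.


Step 1: Enumerate the 21 unordered pairs (i,j) with i<j and classify each by sign(x_j-x_i) * sign(y_j-y_i).
  (1,2):dx=-6,dy=-5->C; (1,3):dx=-2,dy=-8->C; (1,4):dx=-4,dy=-9->C; (1,5):dx=+2,dy=-3->D
  (1,6):dx=-1,dy=-11->C; (1,7):dx=+1,dy=-1->D; (2,3):dx=+4,dy=-3->D; (2,4):dx=+2,dy=-4->D
  (2,5):dx=+8,dy=+2->C; (2,6):dx=+5,dy=-6->D; (2,7):dx=+7,dy=+4->C; (3,4):dx=-2,dy=-1->C
  (3,5):dx=+4,dy=+5->C; (3,6):dx=+1,dy=-3->D; (3,7):dx=+3,dy=+7->C; (4,5):dx=+6,dy=+6->C
  (4,6):dx=+3,dy=-2->D; (4,7):dx=+5,dy=+8->C; (5,6):dx=-3,dy=-8->C; (5,7):dx=-1,dy=+2->D
  (6,7):dx=+2,dy=+10->C
Step 2: C = 13, D = 8, total pairs = 21.
Step 3: tau = (C - D)/(n(n-1)/2) = (13 - 8)/21 = 0.238095.
Step 4: Exact two-sided p-value (enumerate n! = 5040 permutations of y under H0): p = 0.561905.
Step 5: alpha = 0.1. fail to reject H0.

tau_b = 0.2381 (C=13, D=8), p = 0.561905, fail to reject H0.


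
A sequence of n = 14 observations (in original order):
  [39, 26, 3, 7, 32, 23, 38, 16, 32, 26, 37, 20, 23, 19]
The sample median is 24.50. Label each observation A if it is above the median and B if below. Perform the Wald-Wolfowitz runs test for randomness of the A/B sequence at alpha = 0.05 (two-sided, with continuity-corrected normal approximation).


Step 1: Compute median = 24.50; label A = above, B = below.
Labels in order: AABBABABAAABBB  (n_A = 7, n_B = 7)
Step 2: Count runs R = 8.
Step 3: Under H0 (random ordering), E[R] = 2*n_A*n_B/(n_A+n_B) + 1 = 2*7*7/14 + 1 = 8.0000.
        Var[R] = 2*n_A*n_B*(2*n_A*n_B - n_A - n_B) / ((n_A+n_B)^2 * (n_A+n_B-1)) = 8232/2548 = 3.2308.
        SD[R] = 1.7974.
Step 4: R = E[R], so z = 0 with no continuity correction.
Step 5: Two-sided p-value via normal approximation = 2*(1 - Phi(|z|)) = 1.000000.
Step 6: alpha = 0.05. fail to reject H0.

R = 8, z = 0.0000, p = 1.000000, fail to reject H0.


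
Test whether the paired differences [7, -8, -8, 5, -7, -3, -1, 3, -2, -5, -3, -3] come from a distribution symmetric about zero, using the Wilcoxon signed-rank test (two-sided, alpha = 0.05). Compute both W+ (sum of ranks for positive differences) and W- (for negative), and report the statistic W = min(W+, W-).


Step 1: Drop any zero differences (none here) and take |d_i|.
|d| = [7, 8, 8, 5, 7, 3, 1, 3, 2, 5, 3, 3]
Step 2: Midrank |d_i| (ties get averaged ranks).
ranks: |7|->9.5, |8|->11.5, |8|->11.5, |5|->7.5, |7|->9.5, |3|->4.5, |1|->1, |3|->4.5, |2|->2, |5|->7.5, |3|->4.5, |3|->4.5
Step 3: Attach original signs; sum ranks with positive sign and with negative sign.
W+ = 9.5 + 7.5 + 4.5 = 21.5
W- = 11.5 + 11.5 + 9.5 + 4.5 + 1 + 2 + 7.5 + 4.5 + 4.5 = 56.5
(Check: W+ + W- = 78 should equal n(n+1)/2 = 78.)
Step 4: Test statistic W = min(W+, W-) = 21.5.
Step 5: Ties in |d|, so use the tie-corrected normal approximation.
        E[W] = n(n+1)/4 = 12*13/4 = 39.
        Tie groups: |d|=3 (t=4), |d|=5 (t=2), |d|=7 (t=2), |d|=8 (t=2); sum(t^3 - t) = 78.
        Var[W] = n(n+1)(2n+1)/24 - sum(t^3-t)/48 = 3900/24 - 78/48 = 160.875.
        z = (W - E[W]) / sqrt(Var[W]) = (21.5 - 39) / 12.6837 = -1.3797.
        Two-sided p = 2*Phi(z) = 0.167670.
Step 6: alpha = 0.05. fail to reject H0.

W+ = 21.5, W- = 56.5, W = min = 21.5, p = 0.167670, fail to reject H0.


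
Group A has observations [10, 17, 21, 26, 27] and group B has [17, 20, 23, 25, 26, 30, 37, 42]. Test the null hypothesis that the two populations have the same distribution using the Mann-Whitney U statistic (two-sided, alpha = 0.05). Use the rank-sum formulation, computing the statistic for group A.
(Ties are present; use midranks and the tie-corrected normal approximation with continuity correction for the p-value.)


Step 1: Combine and sort all 13 observations; assign midranks.
sorted (value, group): (10,X), (17,X), (17,Y), (20,Y), (21,X), (23,Y), (25,Y), (26,X), (26,Y), (27,X), (30,Y), (37,Y), (42,Y)
ranks: 10->1, 17->2.5, 17->2.5, 20->4, 21->5, 23->6, 25->7, 26->8.5, 26->8.5, 27->10, 30->11, 37->12, 42->13
Step 2: Rank sum for X: R1 = 1 + 2.5 + 5 + 8.5 + 10 = 27.
Step 3: U_X = R1 - n1(n1+1)/2 = 27 - 5*6/2 = 27 - 15 = 12.
       U_Y = n1*n2 - U_X = 40 - 12 = 28.
Step 4: Ties are present, so use the tie-corrected normal approximation (with continuity correction) for the p-value.
Step 5: p-value = 0.270933; compare to alpha = 0.05. fail to reject H0.

U_X = 12, p = 0.270933, fail to reject H0 at alpha = 0.05.


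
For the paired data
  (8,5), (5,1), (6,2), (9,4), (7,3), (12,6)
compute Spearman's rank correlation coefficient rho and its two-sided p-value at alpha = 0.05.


Step 1: Rank x and y separately (midranks; no ties here).
rank(x): 8->4, 5->1, 6->2, 9->5, 7->3, 12->6
rank(y): 5->5, 1->1, 2->2, 4->4, 3->3, 6->6
Step 2: d_i = R_x(i) - R_y(i); compute d_i^2.
  (4-5)^2=1, (1-1)^2=0, (2-2)^2=0, (5-4)^2=1, (3-3)^2=0, (6-6)^2=0
sum(d^2) = 2.
Step 3: rho = 1 - 6*2 / (6*(6^2 - 1)) = 1 - 12/210 = 0.942857.
Step 4: Under H0, t = rho * sqrt((n-2)/(1-rho^2)) = 5.6595 ~ t(4).
Step 5: Two-sided p-value from the t-distribution with 4 df = 0.004805.
Step 6: alpha = 0.05. reject H0.

rho = 0.9429, p = 0.004805, reject H0 at alpha = 0.05.


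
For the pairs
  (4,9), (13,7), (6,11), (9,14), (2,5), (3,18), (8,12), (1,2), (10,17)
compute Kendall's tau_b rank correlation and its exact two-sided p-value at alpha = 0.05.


Step 1: Enumerate the 36 unordered pairs (i,j) with i<j and classify each by sign(x_j-x_i) * sign(y_j-y_i).
  (1,2):dx=+9,dy=-2->D; (1,3):dx=+2,dy=+2->C; (1,4):dx=+5,dy=+5->C; (1,5):dx=-2,dy=-4->C
  (1,6):dx=-1,dy=+9->D; (1,7):dx=+4,dy=+3->C; (1,8):dx=-3,dy=-7->C; (1,9):dx=+6,dy=+8->C
  (2,3):dx=-7,dy=+4->D; (2,4):dx=-4,dy=+7->D; (2,5):dx=-11,dy=-2->C; (2,6):dx=-10,dy=+11->D
  (2,7):dx=-5,dy=+5->D; (2,8):dx=-12,dy=-5->C; (2,9):dx=-3,dy=+10->D; (3,4):dx=+3,dy=+3->C
  (3,5):dx=-4,dy=-6->C; (3,6):dx=-3,dy=+7->D; (3,7):dx=+2,dy=+1->C; (3,8):dx=-5,dy=-9->C
  (3,9):dx=+4,dy=+6->C; (4,5):dx=-7,dy=-9->C; (4,6):dx=-6,dy=+4->D; (4,7):dx=-1,dy=-2->C
  (4,8):dx=-8,dy=-12->C; (4,9):dx=+1,dy=+3->C; (5,6):dx=+1,dy=+13->C; (5,7):dx=+6,dy=+7->C
  (5,8):dx=-1,dy=-3->C; (5,9):dx=+8,dy=+12->C; (6,7):dx=+5,dy=-6->D; (6,8):dx=-2,dy=-16->C
  (6,9):dx=+7,dy=-1->D; (7,8):dx=-7,dy=-10->C; (7,9):dx=+2,dy=+5->C; (8,9):dx=+9,dy=+15->C
Step 2: C = 25, D = 11, total pairs = 36.
Step 3: tau = (C - D)/(n(n-1)/2) = (25 - 11)/36 = 0.388889.
Step 4: Exact two-sided p-value (enumerate n! = 362880 permutations of y under H0): p = 0.180181.
Step 5: alpha = 0.05. fail to reject H0.

tau_b = 0.3889 (C=25, D=11), p = 0.180181, fail to reject H0.


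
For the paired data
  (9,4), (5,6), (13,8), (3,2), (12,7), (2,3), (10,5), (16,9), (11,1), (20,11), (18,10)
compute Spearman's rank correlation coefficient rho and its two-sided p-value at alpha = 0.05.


Step 1: Rank x and y separately (midranks; no ties here).
rank(x): 9->4, 5->3, 13->8, 3->2, 12->7, 2->1, 10->5, 16->9, 11->6, 20->11, 18->10
rank(y): 4->4, 6->6, 8->8, 2->2, 7->7, 3->3, 5->5, 9->9, 1->1, 11->11, 10->10
Step 2: d_i = R_x(i) - R_y(i); compute d_i^2.
  (4-4)^2=0, (3-6)^2=9, (8-8)^2=0, (2-2)^2=0, (7-7)^2=0, (1-3)^2=4, (5-5)^2=0, (9-9)^2=0, (6-1)^2=25, (11-11)^2=0, (10-10)^2=0
sum(d^2) = 38.
Step 3: rho = 1 - 6*38 / (11*(11^2 - 1)) = 1 - 228/1320 = 0.827273.
Step 4: Under H0, t = rho * sqrt((n-2)/(1-rho^2)) = 4.4176 ~ t(9).
Step 5: Two-sided p-value from the t-distribution with 9 df = 0.001677.
Step 6: alpha = 0.05. reject H0.

rho = 0.8273, p = 0.001677, reject H0 at alpha = 0.05.


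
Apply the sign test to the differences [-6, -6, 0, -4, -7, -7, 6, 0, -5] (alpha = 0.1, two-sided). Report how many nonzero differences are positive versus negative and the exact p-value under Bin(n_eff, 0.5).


Step 1: Discard zero differences. Original n = 9; n_eff = number of nonzero differences = 7.
Nonzero differences (with sign): -6, -6, -4, -7, -7, +6, -5
Step 2: Count signs: positive = 1, negative = 6.
Step 3: Under H0: P(positive) = 0.5, so the number of positives S ~ Bin(7, 0.5).
Step 4: Two-sided exact p-value = sum of Bin(7,0.5) probabilities at or below the observed probability = 0.125000.
Step 5: alpha = 0.1. fail to reject H0.

n_eff = 7, pos = 1, neg = 6, p = 0.125000, fail to reject H0.


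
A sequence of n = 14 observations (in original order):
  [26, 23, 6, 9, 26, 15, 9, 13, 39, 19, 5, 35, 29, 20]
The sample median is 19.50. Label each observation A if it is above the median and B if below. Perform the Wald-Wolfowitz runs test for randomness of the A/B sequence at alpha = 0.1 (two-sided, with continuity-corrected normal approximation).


Step 1: Compute median = 19.50; label A = above, B = below.
Labels in order: AABBABBBABBAAA  (n_A = 7, n_B = 7)
Step 2: Count runs R = 7.
Step 3: Under H0 (random ordering), E[R] = 2*n_A*n_B/(n_A+n_B) + 1 = 2*7*7/14 + 1 = 8.0000.
        Var[R] = 2*n_A*n_B*(2*n_A*n_B - n_A - n_B) / ((n_A+n_B)^2 * (n_A+n_B-1)) = 8232/2548 = 3.2308.
        SD[R] = 1.7974.
Step 4: Continuity-corrected z = (R + 0.5 - E[R]) / SD[R] = (7 + 0.5 - 8.0000) / 1.7974 = -0.2782.
Step 5: Two-sided p-value via normal approximation = 2*(1 - Phi(|z|)) = 0.780879.
Step 6: alpha = 0.1. fail to reject H0.

R = 7, z = -0.2782, p = 0.780879, fail to reject H0.


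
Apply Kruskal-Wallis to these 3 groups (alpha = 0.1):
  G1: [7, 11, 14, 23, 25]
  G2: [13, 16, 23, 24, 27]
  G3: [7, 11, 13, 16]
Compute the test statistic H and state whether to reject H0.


Step 1: Combine all N = 14 observations and assign midranks.
sorted (value, group, rank): (7,G1,1.5), (7,G3,1.5), (11,G1,3.5), (11,G3,3.5), (13,G2,5.5), (13,G3,5.5), (14,G1,7), (16,G2,8.5), (16,G3,8.5), (23,G1,10.5), (23,G2,10.5), (24,G2,12), (25,G1,13), (27,G2,14)
Step 2: Sum ranks within each group.
R_1 = 35.5 (n_1 = 5)
R_2 = 50.5 (n_2 = 5)
R_3 = 19 (n_3 = 4)
Step 3: H = 12/(N(N+1)) * sum(R_i^2/n_i) - 3(N+1)
     = 12/(14*15) * (35.5^2/5 + 50.5^2/5 + 19^2/4) - 3*15
     = 0.057143 * 852.35 - 45
     = 3.705714.
Step 4: Ties present; correction factor C = 1 - 30/(14^3 - 14) = 0.989011. Corrected H = 3.705714 / 0.989011 = 3.746889.
Step 5: Under H0, H ~ chi^2(2); p-value = 0.153594.
Step 6: alpha = 0.1. fail to reject H0.

H = 3.7469, df = 2, p = 0.153594, fail to reject H0.


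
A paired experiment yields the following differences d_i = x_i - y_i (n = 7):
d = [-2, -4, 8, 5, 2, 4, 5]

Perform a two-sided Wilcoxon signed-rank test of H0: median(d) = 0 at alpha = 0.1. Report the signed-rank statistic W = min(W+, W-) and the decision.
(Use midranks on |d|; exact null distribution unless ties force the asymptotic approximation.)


Step 1: Drop any zero differences (none here) and take |d_i|.
|d| = [2, 4, 8, 5, 2, 4, 5]
Step 2: Midrank |d_i| (ties get averaged ranks).
ranks: |2|->1.5, |4|->3.5, |8|->7, |5|->5.5, |2|->1.5, |4|->3.5, |5|->5.5
Step 3: Attach original signs; sum ranks with positive sign and with negative sign.
W+ = 7 + 5.5 + 1.5 + 3.5 + 5.5 = 23
W- = 1.5 + 3.5 = 5
(Check: W+ + W- = 28 should equal n(n+1)/2 = 28.)
Step 4: Test statistic W = min(W+, W-) = 5.
Step 5: Ties in |d|, so use the tie-corrected normal approximation.
        E[W] = n(n+1)/4 = 7*8/4 = 14.
        Tie groups: |d|=2 (t=2), |d|=4 (t=2), |d|=5 (t=2); sum(t^3 - t) = 18.
        Var[W] = n(n+1)(2n+1)/24 - sum(t^3-t)/48 = 840/24 - 18/48 = 34.625.
        z = (W - E[W]) / sqrt(Var[W]) = (5 - 14) / 5.8843 = -1.5295.
        Two-sided p = 2*Phi(z) = 0.126142.
Step 6: alpha = 0.1. fail to reject H0.

W+ = 23, W- = 5, W = min = 5, p = 0.126142, fail to reject H0.


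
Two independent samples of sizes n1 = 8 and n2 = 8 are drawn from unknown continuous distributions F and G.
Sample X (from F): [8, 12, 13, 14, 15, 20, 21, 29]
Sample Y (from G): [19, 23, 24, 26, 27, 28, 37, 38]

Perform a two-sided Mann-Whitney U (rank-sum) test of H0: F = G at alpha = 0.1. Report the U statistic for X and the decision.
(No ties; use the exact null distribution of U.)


Step 1: Combine and sort all 16 observations; assign midranks.
sorted (value, group): (8,X), (12,X), (13,X), (14,X), (15,X), (19,Y), (20,X), (21,X), (23,Y), (24,Y), (26,Y), (27,Y), (28,Y), (29,X), (37,Y), (38,Y)
ranks: 8->1, 12->2, 13->3, 14->4, 15->5, 19->6, 20->7, 21->8, 23->9, 24->10, 26->11, 27->12, 28->13, 29->14, 37->15, 38->16
Step 2: Rank sum for X: R1 = 1 + 2 + 3 + 4 + 5 + 7 + 8 + 14 = 44.
Step 3: U_X = R1 - n1(n1+1)/2 = 44 - 8*9/2 = 44 - 36 = 8.
       U_Y = n1*n2 - U_X = 64 - 8 = 56.
Step 4: No ties, so the exact null distribution of U (based on enumerating the C(16,8) = 12870 equally likely rank assignments) gives the two-sided p-value.
Step 5: p-value = 0.010412; compare to alpha = 0.1. reject H0.

U_X = 8, p = 0.010412, reject H0 at alpha = 0.1.
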